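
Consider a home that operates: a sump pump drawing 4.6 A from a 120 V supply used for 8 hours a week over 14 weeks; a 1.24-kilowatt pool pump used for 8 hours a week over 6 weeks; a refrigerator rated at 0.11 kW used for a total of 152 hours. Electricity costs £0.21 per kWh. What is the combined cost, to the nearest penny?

sump pump: Power = 4.6 A × 120 V = 552 W = 0.552 kW
sump pump: Runtime = 8 h/week × 14 weeks = 112 h
sump pump: 0.552 kW × 112 h = 61.824 kWh
pool pump: Runtime = 8 h/week × 6 weeks = 48 h
pool pump: 1.24 kW × 48 h = 59.52 kWh
refrigerator: 0.11 kW × 152 h = 16.72 kWh
Total energy = 138.064 kWh
Cost = 138.064 × £0.21 = £28.99

£28.99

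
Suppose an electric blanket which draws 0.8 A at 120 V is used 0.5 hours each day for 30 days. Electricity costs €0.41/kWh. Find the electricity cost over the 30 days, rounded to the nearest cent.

Power = 0.8 A × 120 V = 96 W = 0.096 kW
Runtime = 0.5 h/day × 30 days = 15 h
Energy = 0.096 kW × 15 h = 1.44 kWh
Cost = 1.44 kWh × €0.41/kWh = €0.59

€0.59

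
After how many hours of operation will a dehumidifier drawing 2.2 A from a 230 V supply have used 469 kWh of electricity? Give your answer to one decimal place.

Power = 2.2 A × 230 V = 506 W = 0.506 kW
Hours = 469 kWh ÷ 0.506 kW = 926.9 h

926.9 h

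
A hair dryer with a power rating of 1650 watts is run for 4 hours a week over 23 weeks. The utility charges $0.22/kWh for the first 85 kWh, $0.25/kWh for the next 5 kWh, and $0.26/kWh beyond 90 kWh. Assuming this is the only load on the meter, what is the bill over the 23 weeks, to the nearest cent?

$36.02

Runtime = 4 h/week × 23 weeks = 92 h
Energy = 1.65 kW × 92 h = 151.8 kWh
Tier 1 (0–85 kWh): 85 × $0.22 = $18.7
Tier 2 (85–90 kWh): 5 × $0.25 = $1.25
Above 90 kWh: 61.8 × $0.26 = $16.068
Bill = $36.02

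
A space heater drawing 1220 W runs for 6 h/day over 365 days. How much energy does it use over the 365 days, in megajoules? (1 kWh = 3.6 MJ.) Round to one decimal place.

9618.5 MJ

Runtime = 6 h/day × 365 days = 2190 h
Energy = 1.22 kW × 2190 h = 2671.8 kWh
= 2671.8 × 3.6 MJ = 9618.5 MJ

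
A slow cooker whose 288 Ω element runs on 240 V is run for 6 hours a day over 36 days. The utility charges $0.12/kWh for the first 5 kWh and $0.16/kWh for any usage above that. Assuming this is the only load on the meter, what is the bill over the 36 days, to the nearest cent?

Power = V²/R = 240²/288 = 200 W = 0.2 kW
Runtime = 6 h/day × 36 days = 216 h
Energy = 0.2 kW × 216 h = 43.2 kWh
Tier 1 (0–5 kWh): 5 × $0.12 = $0.6
Above 5 kWh: 38.2 × $0.16 = $6.112
Bill = $6.71

$6.71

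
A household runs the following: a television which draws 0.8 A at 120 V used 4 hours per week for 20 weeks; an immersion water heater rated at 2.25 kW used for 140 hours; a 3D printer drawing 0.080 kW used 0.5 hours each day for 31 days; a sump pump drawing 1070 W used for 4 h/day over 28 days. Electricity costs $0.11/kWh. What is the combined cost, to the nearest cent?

television: Power = 0.8 A × 120 V = 96 W = 0.096 kW
television: Runtime = 4 h/week × 20 weeks = 80 h
television: 0.096 kW × 80 h = 7.68 kWh
immersion water heater: 2.25 kW × 140 h = 315 kWh
3D printer: Runtime = 0.5 h/day × 31 days = 15.5 h
3D printer: 0.08 kW × 15.5 h = 1.24 kWh
sump pump: Runtime = 4 h/day × 28 days = 112 h
sump pump: 1.07 kW × 112 h = 119.84 kWh
Total energy = 443.76 kWh
Cost = 443.76 × $0.11 = $48.81

$48.81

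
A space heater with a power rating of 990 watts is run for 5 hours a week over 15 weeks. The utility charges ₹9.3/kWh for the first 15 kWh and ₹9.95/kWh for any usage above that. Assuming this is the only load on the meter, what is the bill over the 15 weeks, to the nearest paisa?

₹729.04

Runtime = 5 h/week × 15 weeks = 75 h
Energy = 0.99 kW × 75 h = 74.25 kWh
Tier 1 (0–15 kWh): 15 × ₹9.3 = ₹139.5
Above 15 kWh: 59.25 × ₹9.95 = ₹589.5375
Bill = ₹729.04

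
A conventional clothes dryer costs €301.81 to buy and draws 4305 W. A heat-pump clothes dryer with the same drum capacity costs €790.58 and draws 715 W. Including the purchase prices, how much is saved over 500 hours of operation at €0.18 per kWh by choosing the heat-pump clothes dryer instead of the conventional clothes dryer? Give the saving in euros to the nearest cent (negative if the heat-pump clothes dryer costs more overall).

-€165.67

conventional clothes dryer: €301.81 + (4305/1000) kW × 500 h × €0.18 = €301.81 + €387.45 = €689.26
heat-pump clothes dryer: €790.58 + (715/1000) kW × 500 h × €0.18 = €790.58 + €64.35 = €854.93
Saving = €689.26 − €854.93 = −€165.67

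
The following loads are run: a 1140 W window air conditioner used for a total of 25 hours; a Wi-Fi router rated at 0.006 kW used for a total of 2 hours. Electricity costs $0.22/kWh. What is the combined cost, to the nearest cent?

$6.27

window air conditioner: 1.14 kW × 25 h = 28.5 kWh
Wi-Fi router: 0.006 kW × 2 h = 0.012 kWh
Total energy = 28.512 kWh
Cost = 28.512 × $0.22 = $6.27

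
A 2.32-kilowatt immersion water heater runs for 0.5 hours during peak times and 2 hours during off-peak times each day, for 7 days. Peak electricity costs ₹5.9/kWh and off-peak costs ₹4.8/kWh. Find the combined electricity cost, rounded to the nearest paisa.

₹203.81

Peak energy = 2.32 kW × 0.5 h × 7 = 8.12 kWh
Off-peak energy = 2.32 kW × 2 h × 7 = 32.48 kWh
Cost = 8.12 × ₹5.9 + 32.48 × ₹4.8 = ₹47.908 + ₹155.904 = ₹203.81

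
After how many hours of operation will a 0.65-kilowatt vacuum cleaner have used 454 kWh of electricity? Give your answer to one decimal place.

698.5 h

Hours = 454 kWh ÷ 0.65 kW = 698.5 h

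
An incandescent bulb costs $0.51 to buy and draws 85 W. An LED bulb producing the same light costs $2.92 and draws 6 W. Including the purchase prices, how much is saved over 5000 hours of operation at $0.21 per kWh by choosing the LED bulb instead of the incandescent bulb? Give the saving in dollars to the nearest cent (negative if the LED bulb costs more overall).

incandescent bulb: $0.51 + (85/1000) kW × 5000 h × $0.21 = $0.51 + $89.25 = $89.76
LED bulb: $2.92 + (6/1000) kW × 5000 h × $0.21 = $2.92 + $6.3 = $9.22
Saving = $89.76 − $9.22 = $80.54

$80.54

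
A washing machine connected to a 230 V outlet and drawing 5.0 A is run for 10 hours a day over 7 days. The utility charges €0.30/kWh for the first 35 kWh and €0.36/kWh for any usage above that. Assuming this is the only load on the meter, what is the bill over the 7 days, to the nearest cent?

€26.88

Power = 5.0 A × 230 V = 1150 W = 1.15 kW
Runtime = 10 h/day × 7 days = 70 h
Energy = 1.15 kW × 70 h = 80.5 kWh
Tier 1 (0–35 kWh): 35 × €0.30 = €10.5
Above 35 kWh: 45.5 × €0.36 = €16.38
Bill = €26.88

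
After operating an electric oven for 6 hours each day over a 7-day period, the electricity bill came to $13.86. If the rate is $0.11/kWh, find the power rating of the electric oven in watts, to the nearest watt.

3000 W

Energy = $13.86 ÷ $0.11/kWh = 126 kWh
Runtime = 6 h/day × 7 days = 42 h
Power = 126 kWh ÷ 42 h = 3 kW = 3000 W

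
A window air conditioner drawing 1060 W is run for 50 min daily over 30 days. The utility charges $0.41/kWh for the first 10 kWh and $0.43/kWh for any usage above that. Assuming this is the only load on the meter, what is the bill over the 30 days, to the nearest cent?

$11.20

Runtime = 50 min × 30 = 1500 min = 25 h
Energy = 1.06 kW × 25 h = 26.5 kWh
Tier 1 (0–10 kWh): 10 × $0.41 = $4.1
Above 10 kWh: 16.5 × $0.43 = $7.095
Bill = $11.20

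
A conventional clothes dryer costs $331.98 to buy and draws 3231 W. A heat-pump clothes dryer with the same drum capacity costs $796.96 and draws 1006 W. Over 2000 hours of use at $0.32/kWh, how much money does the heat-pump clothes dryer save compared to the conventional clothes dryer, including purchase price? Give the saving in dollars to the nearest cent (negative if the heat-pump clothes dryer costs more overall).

conventional clothes dryer: $331.98 + (3231/1000) kW × 2000 h × $0.32 = $331.98 + $2067.84 = $2399.82
heat-pump clothes dryer: $796.96 + (1006/1000) kW × 2000 h × $0.32 = $796.96 + $643.84 = $1440.8
Saving = $2399.82 − $1440.8 = $959.02

$959.02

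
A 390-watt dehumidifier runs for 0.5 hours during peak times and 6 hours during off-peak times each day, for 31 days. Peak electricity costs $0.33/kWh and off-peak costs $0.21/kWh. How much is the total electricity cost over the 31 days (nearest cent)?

Peak energy = 0.39 kW × 0.5 h × 31 = 6.045 kWh
Off-peak energy = 0.39 kW × 6 h × 31 = 72.54 kWh
Cost = 6.045 × $0.33 + 72.54 × $0.21 = $1.99485 + $15.2334 = $17.23

$17.23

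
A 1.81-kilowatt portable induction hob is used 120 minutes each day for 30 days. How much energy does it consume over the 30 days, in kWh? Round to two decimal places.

Runtime = 120 min × 30 = 3600 min = 60 h
Energy = 1.81 kW × 60 h = 108.6 kWh

108.60 kWh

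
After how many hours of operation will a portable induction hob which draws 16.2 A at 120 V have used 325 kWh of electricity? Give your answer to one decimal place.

Power = 16.2 A × 120 V = 1944 W = 1.944 kW
Hours = 325 kWh ÷ 1.944 kW = 167.2 h

167.2 h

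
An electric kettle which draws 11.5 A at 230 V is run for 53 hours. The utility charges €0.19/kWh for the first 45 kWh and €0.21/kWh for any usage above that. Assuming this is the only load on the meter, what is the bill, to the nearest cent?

€28.54

Power = 11.5 A × 230 V = 2645 W = 2.645 kW
Energy = 2.645 kW × 53 h = 140.185 kWh
Tier 1 (0–45 kWh): 45 × €0.19 = €8.55
Above 45 kWh: 95.185 × €0.21 = €19.98885
Bill = €28.54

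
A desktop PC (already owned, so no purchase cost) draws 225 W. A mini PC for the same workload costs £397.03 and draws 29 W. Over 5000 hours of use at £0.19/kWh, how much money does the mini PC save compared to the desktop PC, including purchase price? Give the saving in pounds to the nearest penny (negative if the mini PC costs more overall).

desktop PC: £0.00 + (225/1000) kW × 5000 h × £0.19 = £0.00 + £213.75 = £213.75
mini PC: £397.03 + (29/1000) kW × 5000 h × £0.19 = £397.03 + £27.55 = £424.58
Saving = £213.75 − £424.58 = −£210.83

-£210.83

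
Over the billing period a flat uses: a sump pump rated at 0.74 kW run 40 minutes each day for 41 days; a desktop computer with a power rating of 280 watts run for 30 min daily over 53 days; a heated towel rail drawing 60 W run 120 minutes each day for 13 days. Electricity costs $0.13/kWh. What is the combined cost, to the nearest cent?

$3.80

sump pump: Runtime = 40 min × 41 = 1640 min = 27.333333… h
sump pump: 0.74 kW × 27.333333… h = 20.226666… kWh
desktop computer: Runtime = 30 min × 53 = 1590 min = 26.5 h
desktop computer: 0.28 kW × 26.5 h = 7.42 kWh
heated towel rail: Runtime = 120 min × 13 = 1560 min = 26 h
heated towel rail: 0.06 kW × 26 h = 1.56 kWh
Total energy = 29.206666… kWh
Cost = 29.206666… × $0.13 = $3.80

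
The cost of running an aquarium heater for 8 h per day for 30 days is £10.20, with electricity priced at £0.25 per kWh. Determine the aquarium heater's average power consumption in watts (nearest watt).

170 W

Energy = £10.20 ÷ £0.25/kWh = 40.8 kWh
Runtime = 8 h/day × 30 days = 240 h
Power = 40.8 kWh ÷ 240 h = 0.17 kW = 170 W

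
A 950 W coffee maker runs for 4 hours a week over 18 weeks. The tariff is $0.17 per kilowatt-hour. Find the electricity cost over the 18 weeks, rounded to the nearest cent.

Runtime = 4 h/week × 18 weeks = 72 h
Energy = 0.95 kW × 72 h = 68.4 kWh
Cost = 68.4 kWh × $0.17/kWh = $11.63

$11.63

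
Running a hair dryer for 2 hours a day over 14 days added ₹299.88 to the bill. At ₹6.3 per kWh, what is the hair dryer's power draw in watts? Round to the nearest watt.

Energy = ₹299.88 ÷ ₹6.3/kWh = 47.6 kWh
Runtime = 2 h/day × 14 days = 28 h
Power = 47.6 kWh ÷ 28 h = 1.7 kW = 1700 W

1700 W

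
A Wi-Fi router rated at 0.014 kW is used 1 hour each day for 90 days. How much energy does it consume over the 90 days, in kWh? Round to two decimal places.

1.26 kWh

Runtime = 1 h/day × 90 days = 90 h
Energy = 0.014 kW × 90 h = 1.26 kWh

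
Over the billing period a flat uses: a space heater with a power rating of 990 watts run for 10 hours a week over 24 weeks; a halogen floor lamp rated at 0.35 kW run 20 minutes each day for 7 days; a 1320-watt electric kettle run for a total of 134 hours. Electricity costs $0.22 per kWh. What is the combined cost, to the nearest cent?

space heater: Runtime = 10 h/week × 24 weeks = 240 h
space heater: 0.99 kW × 240 h = 237.6 kWh
halogen floor lamp: Runtime = 20 min × 7 = 140 min = 2.333333… h
halogen floor lamp: 0.35 kW × 2.333333… h = 0.816666… kWh
electric kettle: 1.32 kW × 134 h = 176.88 kWh
Total energy = 415.296666… kWh
Cost = 415.296666… × $0.22 = $91.37

$91.37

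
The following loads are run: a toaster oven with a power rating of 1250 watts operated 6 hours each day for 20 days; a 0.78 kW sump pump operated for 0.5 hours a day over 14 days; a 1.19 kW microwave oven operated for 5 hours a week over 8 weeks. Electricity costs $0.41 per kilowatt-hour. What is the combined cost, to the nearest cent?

toaster oven: Runtime = 6 h/day × 20 days = 120 h
toaster oven: 1.25 kW × 120 h = 150 kWh
sump pump: Runtime = 0.5 h/day × 14 days = 7 h
sump pump: 0.78 kW × 7 h = 5.46 kWh
microwave oven: Runtime = 5 h/week × 8 weeks = 40 h
microwave oven: 1.19 kW × 40 h = 47.6 kWh
Total energy = 203.06 kWh
Cost = 203.06 × $0.41 = $83.25

$83.25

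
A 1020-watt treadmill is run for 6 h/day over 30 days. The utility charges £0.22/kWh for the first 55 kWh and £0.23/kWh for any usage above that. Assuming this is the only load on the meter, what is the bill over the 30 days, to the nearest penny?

Runtime = 6 h/day × 30 days = 180 h
Energy = 1.02 kW × 180 h = 183.6 kWh
Tier 1 (0–55 kWh): 55 × £0.22 = £12.1
Above 55 kWh: 128.6 × £0.23 = £29.578
Bill = £41.68

£41.68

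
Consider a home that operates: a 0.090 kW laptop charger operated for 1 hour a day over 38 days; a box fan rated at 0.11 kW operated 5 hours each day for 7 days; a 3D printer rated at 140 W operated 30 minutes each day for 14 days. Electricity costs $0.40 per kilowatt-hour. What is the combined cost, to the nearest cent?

$3.30

laptop charger: Runtime = 1 h/day × 38 days = 38 h
laptop charger: 0.09 kW × 38 h = 3.42 kWh
box fan: Runtime = 5 h/day × 7 days = 35 h
box fan: 0.11 kW × 35 h = 3.85 kWh
3D printer: Runtime = 30 min × 14 = 420 min = 7 h
3D printer: 0.14 kW × 7 h = 0.98 kWh
Total energy = 8.25 kWh
Cost = 8.25 × $0.40 = $3.30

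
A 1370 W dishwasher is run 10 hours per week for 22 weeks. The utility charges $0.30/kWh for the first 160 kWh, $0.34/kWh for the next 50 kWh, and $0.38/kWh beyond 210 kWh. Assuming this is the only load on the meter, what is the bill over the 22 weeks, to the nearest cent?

Runtime = 10 h/week × 22 weeks = 220 h
Energy = 1.37 kW × 220 h = 301.4 kWh
Tier 1 (0–160 kWh): 160 × $0.30 = $48
Tier 2 (160–210 kWh): 50 × $0.34 = $17
Above 210 kWh: 91.4 × $0.38 = $34.732
Bill = $99.73

$99.73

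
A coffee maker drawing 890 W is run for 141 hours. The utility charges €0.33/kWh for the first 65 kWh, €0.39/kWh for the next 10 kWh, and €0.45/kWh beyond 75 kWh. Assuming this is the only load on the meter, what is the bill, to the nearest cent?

Energy = 0.89 kW × 141 h = 125.49 kWh
Tier 1 (0–65 kWh): 65 × €0.33 = €21.45
Tier 2 (65–75 kWh): 10 × €0.39 = €3.9
Above 75 kWh: 50.49 × €0.45 = €22.7205
Bill = €48.07

€48.07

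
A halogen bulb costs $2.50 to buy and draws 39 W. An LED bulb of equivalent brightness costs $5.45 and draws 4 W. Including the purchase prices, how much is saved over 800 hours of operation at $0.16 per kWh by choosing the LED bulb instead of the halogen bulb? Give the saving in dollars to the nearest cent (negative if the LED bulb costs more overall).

$1.53

halogen bulb: $2.50 + (39/1000) kW × 800 h × $0.16 = $2.50 + $4.992 = $7.492
LED bulb: $5.45 + (4/1000) kW × 800 h × $0.16 = $5.45 + $0.512 = $5.962
Saving = $7.492 − $5.962 = $1.53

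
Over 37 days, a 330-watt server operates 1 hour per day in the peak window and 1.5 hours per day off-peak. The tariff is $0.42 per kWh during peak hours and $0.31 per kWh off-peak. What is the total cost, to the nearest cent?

$10.81

Peak energy = 0.33 kW × 1 h × 37 = 12.21 kWh
Off-peak energy = 0.33 kW × 1.5 h × 37 = 18.315 kWh
Cost = 12.21 × $0.42 + 18.315 × $0.31 = $5.1282 + $5.67765 = $10.81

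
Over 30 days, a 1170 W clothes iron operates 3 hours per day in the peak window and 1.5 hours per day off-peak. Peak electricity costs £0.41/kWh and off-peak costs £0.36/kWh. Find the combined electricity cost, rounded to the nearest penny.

Peak energy = 1.17 kW × 3 h × 30 = 105.3 kWh
Off-peak energy = 1.17 kW × 1.5 h × 30 = 52.65 kWh
Cost = 105.3 × £0.41 + 52.65 × £0.36 = £43.173 + £18.954 = £62.13

£62.13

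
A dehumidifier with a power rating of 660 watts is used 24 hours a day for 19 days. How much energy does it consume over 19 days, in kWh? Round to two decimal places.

Runtime = 24 h × 19 = 456 h
Energy = 0.66 kW × 456 h = 300.96 kWh

300.96 kWh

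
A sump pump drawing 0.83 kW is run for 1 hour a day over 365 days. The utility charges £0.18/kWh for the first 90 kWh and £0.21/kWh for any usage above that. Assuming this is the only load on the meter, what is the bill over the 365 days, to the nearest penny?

Runtime = 1 h/day × 365 days = 365 h
Energy = 0.83 kW × 365 h = 302.95 kWh
Tier 1 (0–90 kWh): 90 × £0.18 = £16.2
Above 90 kWh: 212.95 × £0.21 = £44.7195
Bill = £60.92

£60.92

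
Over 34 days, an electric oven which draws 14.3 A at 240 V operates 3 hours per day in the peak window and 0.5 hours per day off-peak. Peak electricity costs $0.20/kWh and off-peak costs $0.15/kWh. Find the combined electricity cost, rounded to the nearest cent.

$78.76

Power = 14.3 A × 240 V = 3432 W = 3.432 kW
Peak energy = 3.432 kW × 3 h × 34 = 350.064 kWh
Off-peak energy = 3.432 kW × 0.5 h × 34 = 58.344 kWh
Cost = 350.064 × $0.20 + 58.344 × $0.15 = $70.0128 + $8.7516 = $78.76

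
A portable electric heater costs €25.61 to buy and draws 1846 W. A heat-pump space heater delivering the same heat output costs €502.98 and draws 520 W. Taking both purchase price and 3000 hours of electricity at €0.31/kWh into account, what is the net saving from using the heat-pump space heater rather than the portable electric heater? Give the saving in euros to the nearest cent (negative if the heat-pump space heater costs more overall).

€755.81

portable electric heater: €25.61 + (1846/1000) kW × 3000 h × €0.31 = €25.61 + €1716.78 = €1742.39
heat-pump space heater: €502.98 + (520/1000) kW × 3000 h × €0.31 = €502.98 + €483.6 = €986.58
Saving = €1742.39 − €986.58 = €755.81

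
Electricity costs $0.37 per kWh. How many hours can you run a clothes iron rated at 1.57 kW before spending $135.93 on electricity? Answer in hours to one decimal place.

Energy available = $135.93 ÷ $0.37/kWh = 367.3784 kWh
Hours = 367.3784 kWh ÷ 1.57 kW = 234.0 h

234.0 h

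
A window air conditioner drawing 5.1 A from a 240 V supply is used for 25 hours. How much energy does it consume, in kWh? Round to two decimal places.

30.60 kWh

Power = 5.1 A × 240 V = 1224 W = 1.224 kW
Energy = 1.224 kW × 25 h = 30.6 kWh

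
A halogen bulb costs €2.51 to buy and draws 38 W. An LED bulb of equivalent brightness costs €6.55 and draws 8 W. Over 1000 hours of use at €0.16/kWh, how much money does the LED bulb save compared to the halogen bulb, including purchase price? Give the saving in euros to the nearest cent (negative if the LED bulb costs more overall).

€0.76

halogen bulb: €2.51 + (38/1000) kW × 1000 h × €0.16 = €2.51 + €6.08 = €8.59
LED bulb: €6.55 + (8/1000) kW × 1000 h × €0.16 = €6.55 + €1.28 = €7.83
Saving = €8.59 − €7.83 = €0.76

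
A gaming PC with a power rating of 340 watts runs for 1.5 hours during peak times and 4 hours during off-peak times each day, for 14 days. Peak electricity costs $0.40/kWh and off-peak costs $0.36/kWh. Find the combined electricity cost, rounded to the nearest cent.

$9.71

Peak energy = 0.34 kW × 1.5 h × 14 = 7.14 kWh
Off-peak energy = 0.34 kW × 4 h × 14 = 19.04 kWh
Cost = 7.14 × $0.40 + 19.04 × $0.36 = $2.856 + $6.8544 = $9.71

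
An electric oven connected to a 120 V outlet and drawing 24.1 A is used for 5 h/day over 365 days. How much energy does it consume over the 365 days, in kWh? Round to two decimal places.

Power = 24.1 A × 120 V = 2892 W = 2.892 kW
Runtime = 5 h/day × 365 days = 1825 h
Energy = 2.892 kW × 1825 h = 5277.9 kWh

5277.90 kWh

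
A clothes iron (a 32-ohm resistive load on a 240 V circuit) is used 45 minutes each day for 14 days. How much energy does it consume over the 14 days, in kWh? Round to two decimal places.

Power = V²/R = 240²/32 = 1800 W = 1.8 kW
Runtime = 45 min × 14 = 630 min = 10.5 h
Energy = 1.8 kW × 10.5 h = 18.9 kWh

18.90 kWh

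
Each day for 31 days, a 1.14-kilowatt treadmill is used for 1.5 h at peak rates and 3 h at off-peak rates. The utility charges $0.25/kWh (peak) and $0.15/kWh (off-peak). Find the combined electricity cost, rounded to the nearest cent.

$29.16

Peak energy = 1.14 kW × 1.5 h × 31 = 53.01 kWh
Off-peak energy = 1.14 kW × 3 h × 31 = 106.02 kWh
Cost = 53.01 × $0.25 + 106.02 × $0.15 = $13.2525 + $15.903 = $29.16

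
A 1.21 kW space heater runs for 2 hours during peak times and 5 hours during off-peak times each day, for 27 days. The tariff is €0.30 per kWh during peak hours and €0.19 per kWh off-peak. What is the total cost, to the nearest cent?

Peak energy = 1.21 kW × 2 h × 27 = 65.34 kWh
Off-peak energy = 1.21 kW × 5 h × 27 = 163.35 kWh
Cost = 65.34 × €0.30 + 163.35 × €0.19 = €19.602 + €31.0365 = €50.64

€50.64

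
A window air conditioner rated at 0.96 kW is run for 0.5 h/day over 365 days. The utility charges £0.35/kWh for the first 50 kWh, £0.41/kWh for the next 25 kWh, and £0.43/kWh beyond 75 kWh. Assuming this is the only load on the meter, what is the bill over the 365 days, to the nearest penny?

£70.84

Runtime = 0.5 h/day × 365 days = 182.5 h
Energy = 0.96 kW × 182.5 h = 175.2 kWh
Tier 1 (0–50 kWh): 50 × £0.35 = £17.5
Tier 2 (50–75 kWh): 25 × £0.41 = £10.25
Above 75 kWh: 100.2 × £0.43 = £43.086
Bill = £70.84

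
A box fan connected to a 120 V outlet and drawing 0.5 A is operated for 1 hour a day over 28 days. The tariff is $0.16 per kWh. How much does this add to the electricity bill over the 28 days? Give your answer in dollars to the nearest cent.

$0.27

Power = 0.5 A × 120 V = 60 W = 0.06 kW
Runtime = 1 h/day × 28 days = 28 h
Energy = 0.06 kW × 28 h = 1.68 kWh
Cost = 1.68 kWh × $0.16/kWh = $0.27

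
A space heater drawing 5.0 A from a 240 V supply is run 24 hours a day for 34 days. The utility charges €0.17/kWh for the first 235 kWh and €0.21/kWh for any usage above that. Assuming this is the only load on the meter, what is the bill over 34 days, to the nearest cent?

€196.23

Power = 5.0 A × 240 V = 1200 W = 1.2 kW
Runtime = 24 h × 34 = 816 h
Energy = 1.2 kW × 816 h = 979.2 kWh
Tier 1 (0–235 kWh): 235 × €0.17 = €39.95
Above 235 kWh: 744.2 × €0.21 = €156.282
Bill = €196.23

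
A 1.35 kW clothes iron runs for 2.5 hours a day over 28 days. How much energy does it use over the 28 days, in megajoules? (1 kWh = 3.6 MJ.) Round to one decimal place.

340.2 MJ

Runtime = 2.5 h/day × 28 days = 70 h
Energy = 1.35 kW × 70 h = 94.5 kWh
= 94.5 × 3.6 MJ = 340.2 MJ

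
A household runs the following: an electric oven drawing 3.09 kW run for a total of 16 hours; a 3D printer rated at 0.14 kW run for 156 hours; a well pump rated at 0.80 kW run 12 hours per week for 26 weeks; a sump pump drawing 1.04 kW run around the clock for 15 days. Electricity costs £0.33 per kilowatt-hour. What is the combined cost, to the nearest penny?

electric oven: 3.09 kW × 16 h = 49.44 kWh
3D printer: 0.14 kW × 156 h = 21.84 kWh
well pump: Runtime = 12 h/week × 26 weeks = 312 h
well pump: 0.8 kW × 312 h = 249.6 kWh
sump pump: Runtime = 24 h × 15 = 360 h
sump pump: 1.04 kW × 360 h = 374.4 kWh
Total energy = 695.28 kWh
Cost = 695.28 × £0.33 = £229.44

£229.44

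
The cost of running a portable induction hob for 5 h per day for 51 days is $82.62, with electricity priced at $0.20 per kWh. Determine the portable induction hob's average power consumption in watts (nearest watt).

Energy = $82.62 ÷ $0.20/kWh = 413.1 kWh
Runtime = 5 h/day × 51 days = 255 h
Power = 413.1 kWh ÷ 255 h = 1.62 kW = 1620 W

1620 W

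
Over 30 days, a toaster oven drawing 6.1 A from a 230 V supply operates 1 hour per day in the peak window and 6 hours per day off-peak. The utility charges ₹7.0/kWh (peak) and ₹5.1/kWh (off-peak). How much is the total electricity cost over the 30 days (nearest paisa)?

Power = 6.1 A × 230 V = 1403 W = 1.403 kW
Peak energy = 1.403 kW × 1 h × 30 = 42.09 kWh
Off-peak energy = 1.403 kW × 6 h × 30 = 252.54 kWh
Cost = 42.09 × ₹7.0 + 252.54 × ₹5.1 = ₹294.63 + ₹1287.954 = ₹1582.58

₹1582.58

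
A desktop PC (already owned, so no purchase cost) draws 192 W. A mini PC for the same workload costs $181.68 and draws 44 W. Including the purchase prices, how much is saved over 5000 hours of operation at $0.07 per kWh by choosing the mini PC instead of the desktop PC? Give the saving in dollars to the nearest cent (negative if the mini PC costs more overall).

desktop PC: $0.00 + (192/1000) kW × 5000 h × $0.07 = $0.00 + $67.2 = $67.2
mini PC: $181.68 + (44/1000) kW × 5000 h × $0.07 = $181.68 + $15.4 = $197.08
Saving = $67.2 − $197.08 = −$129.88

-$129.88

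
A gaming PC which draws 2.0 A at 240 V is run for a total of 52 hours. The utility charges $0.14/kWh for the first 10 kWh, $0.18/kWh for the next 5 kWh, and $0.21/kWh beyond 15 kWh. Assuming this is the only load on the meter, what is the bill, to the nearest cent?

$4.39

Power = 2.0 A × 240 V = 480 W = 0.48 kW
Energy = 0.48 kW × 52 h = 24.96 kWh
Tier 1 (0–10 kWh): 10 × $0.14 = $1.4
Tier 2 (10–15 kWh): 5 × $0.18 = $0.9
Above 15 kWh: 9.96 × $0.21 = $2.0916
Bill = $4.39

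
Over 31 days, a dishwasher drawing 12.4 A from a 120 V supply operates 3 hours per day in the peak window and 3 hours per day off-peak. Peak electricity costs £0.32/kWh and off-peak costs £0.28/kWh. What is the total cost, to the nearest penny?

Power = 12.4 A × 120 V = 1488 W = 1.488 kW
Peak energy = 1.488 kW × 3 h × 31 = 138.384 kWh
Off-peak energy = 1.488 kW × 3 h × 31 = 138.384 kWh
Cost = 138.384 × £0.32 + 138.384 × £0.28 = £44.28288 + £38.74752 = £83.03

£83.03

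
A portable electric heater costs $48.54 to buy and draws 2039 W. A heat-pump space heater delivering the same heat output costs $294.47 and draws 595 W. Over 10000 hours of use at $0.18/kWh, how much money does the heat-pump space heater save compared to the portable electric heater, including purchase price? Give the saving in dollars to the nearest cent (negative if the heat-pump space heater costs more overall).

portable electric heater: $48.54 + (2039/1000) kW × 10000 h × $0.18 = $48.54 + $3670.2 = $3718.74
heat-pump space heater: $294.47 + (595/1000) kW × 10000 h × $0.18 = $294.47 + $1071 = $1365.47
Saving = $3718.74 − $1365.47 = $2353.27

$2353.27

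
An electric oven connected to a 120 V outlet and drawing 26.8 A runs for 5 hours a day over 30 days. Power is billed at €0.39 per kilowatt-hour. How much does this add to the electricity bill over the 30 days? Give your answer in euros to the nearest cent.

€188.14

Power = 26.8 A × 120 V = 3216 W = 3.216 kW
Runtime = 5 h/day × 30 days = 150 h
Energy = 3.216 kW × 150 h = 482.4 kWh
Cost = 482.4 kWh × €0.39/kWh = €188.14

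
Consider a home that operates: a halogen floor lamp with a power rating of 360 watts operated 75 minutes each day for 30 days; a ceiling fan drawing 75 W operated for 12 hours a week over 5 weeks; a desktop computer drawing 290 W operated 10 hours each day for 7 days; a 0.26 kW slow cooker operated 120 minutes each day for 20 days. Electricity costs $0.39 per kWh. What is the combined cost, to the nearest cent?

halogen floor lamp: Runtime = 75 min × 30 = 2250 min = 37.5 h
halogen floor lamp: 0.36 kW × 37.5 h = 13.5 kWh
ceiling fan: Runtime = 12 h/week × 5 weeks = 60 h
ceiling fan: 0.075 kW × 60 h = 4.5 kWh
desktop computer: Runtime = 10 h/day × 7 days = 70 h
desktop computer: 0.29 kW × 70 h = 20.3 kWh
slow cooker: Runtime = 120 min × 20 = 2400 min = 40 h
slow cooker: 0.26 kW × 40 h = 10.4 kWh
Total energy = 48.7 kWh
Cost = 48.7 × $0.39 = $18.99

$18.99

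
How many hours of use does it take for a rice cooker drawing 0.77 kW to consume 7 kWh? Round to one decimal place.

Hours = 7 kWh ÷ 0.77 kW = 9.1 h

9.1 h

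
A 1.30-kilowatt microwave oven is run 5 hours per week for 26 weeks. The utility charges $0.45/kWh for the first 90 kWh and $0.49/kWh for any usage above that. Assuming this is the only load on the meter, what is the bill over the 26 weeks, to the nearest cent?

$79.21

Runtime = 5 h/week × 26 weeks = 130 h
Energy = 1.3 kW × 130 h = 169 kWh
Tier 1 (0–90 kWh): 90 × $0.45 = $40.5
Above 90 kWh: 79 × $0.49 = $38.71
Bill = $79.21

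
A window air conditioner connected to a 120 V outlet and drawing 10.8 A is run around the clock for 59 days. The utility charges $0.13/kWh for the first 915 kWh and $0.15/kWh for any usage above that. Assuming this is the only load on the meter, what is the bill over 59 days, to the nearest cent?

Power = 10.8 A × 120 V = 1296 W = 1.296 kW
Runtime = 24 h × 59 = 1416 h
Energy = 1.296 kW × 1416 h = 1835.136 kWh
Tier 1 (0–915 kWh): 915 × $0.13 = $118.95
Above 915 kWh: 920.136 × $0.15 = $138.0204
Bill = $256.97

$256.97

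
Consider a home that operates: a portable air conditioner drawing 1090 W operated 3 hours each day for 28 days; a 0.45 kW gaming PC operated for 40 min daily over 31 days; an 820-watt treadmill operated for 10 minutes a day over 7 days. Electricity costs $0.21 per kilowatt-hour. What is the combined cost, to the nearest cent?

$21.38

portable air conditioner: Runtime = 3 h/day × 28 days = 84 h
portable air conditioner: 1.09 kW × 84 h = 91.56 kWh
gaming PC: Runtime = 40 min × 31 = 1240 min = 20.666666… h
gaming PC: 0.45 kW × 20.666666… h = 9.3 kWh
treadmill: Runtime = 10 min × 7 = 70 min = 1.166666… h
treadmill: 0.82 kW × 1.166666… h = 0.956666… kWh
Total energy = 101.816666… kWh
Cost = 101.816666… × $0.21 = $21.38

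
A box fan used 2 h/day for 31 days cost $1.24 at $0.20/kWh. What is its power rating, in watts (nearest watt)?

Energy = $1.24 ÷ $0.20/kWh = 6.2 kWh
Runtime = 2 h/day × 31 days = 62 h
Power = 6.2 kWh ÷ 62 h = 0.1 kW = 100 W

100 W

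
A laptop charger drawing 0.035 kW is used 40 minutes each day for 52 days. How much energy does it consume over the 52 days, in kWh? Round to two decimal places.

Runtime = 40 min × 52 = 2080 min = 34.666666… h
Energy = 0.035 kW × 34.666666… h = 1.213333… kWh ≈ 1.21 kWh

1.21 kWh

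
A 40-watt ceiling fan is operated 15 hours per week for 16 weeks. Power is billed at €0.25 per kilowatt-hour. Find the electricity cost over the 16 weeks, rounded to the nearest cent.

Runtime = 15 h/week × 16 weeks = 240 h
Energy = 0.04 kW × 240 h = 9.6 kWh
Cost = 9.6 kWh × €0.25/kWh = €2.40

€2.40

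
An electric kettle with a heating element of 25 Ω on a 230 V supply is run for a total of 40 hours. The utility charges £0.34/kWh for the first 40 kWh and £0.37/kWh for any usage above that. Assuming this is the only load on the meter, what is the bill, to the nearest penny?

£30.12

Power = V²/R = 230²/25 = 2116 W = 2.116 kW
Energy = 2.116 kW × 40 h = 84.64 kWh
Tier 1 (0–40 kWh): 40 × £0.34 = £13.6
Above 40 kWh: 44.64 × £0.37 = £16.5168
Bill = £30.12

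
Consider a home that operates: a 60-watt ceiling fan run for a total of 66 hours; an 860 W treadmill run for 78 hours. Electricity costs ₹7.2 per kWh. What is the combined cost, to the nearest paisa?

ceiling fan: 0.06 kW × 66 h = 3.96 kWh
treadmill: 0.86 kW × 78 h = 67.08 kWh
Total energy = 71.04 kWh
Cost = 71.04 × ₹7.2 = ₹511.49

₹511.49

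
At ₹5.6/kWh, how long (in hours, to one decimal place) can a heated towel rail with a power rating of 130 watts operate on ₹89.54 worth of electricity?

123.0 h

Energy available = ₹89.54 ÷ ₹5.6/kWh = 15.9893 kWh
Hours = 15.9893 kWh ÷ 0.13 kW = 123.0 h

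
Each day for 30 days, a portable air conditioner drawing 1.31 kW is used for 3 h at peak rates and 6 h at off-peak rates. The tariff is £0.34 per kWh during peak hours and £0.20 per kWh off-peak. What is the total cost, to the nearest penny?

Peak energy = 1.31 kW × 3 h × 30 = 117.9 kWh
Off-peak energy = 1.31 kW × 6 h × 30 = 235.8 kWh
Cost = 117.9 × £0.34 + 235.8 × £0.20 = £40.086 + £47.16 = £87.25

£87.25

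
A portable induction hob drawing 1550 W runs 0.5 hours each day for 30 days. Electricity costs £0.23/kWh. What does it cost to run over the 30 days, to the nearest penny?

£5.35

Runtime = 0.5 h/day × 30 days = 15 h
Energy = 1.55 kW × 15 h = 23.25 kWh
Cost = 23.25 kWh × £0.23/kWh = £5.35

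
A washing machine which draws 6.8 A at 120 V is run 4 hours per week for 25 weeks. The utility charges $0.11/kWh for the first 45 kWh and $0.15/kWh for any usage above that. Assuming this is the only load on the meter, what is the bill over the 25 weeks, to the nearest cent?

Power = 6.8 A × 120 V = 816 W = 0.816 kW
Runtime = 4 h/week × 25 weeks = 100 h
Energy = 0.816 kW × 100 h = 81.6 kWh
Tier 1 (0–45 kWh): 45 × $0.11 = $4.95
Above 45 kWh: 36.6 × $0.15 = $5.49
Bill = $10.44

$10.44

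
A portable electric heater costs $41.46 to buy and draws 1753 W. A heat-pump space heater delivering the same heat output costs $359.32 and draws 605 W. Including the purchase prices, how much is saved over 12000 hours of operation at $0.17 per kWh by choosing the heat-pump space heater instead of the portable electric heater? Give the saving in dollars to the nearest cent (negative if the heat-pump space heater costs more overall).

portable electric heater: $41.46 + (1753/1000) kW × 12000 h × $0.17 = $41.46 + $3576.12 = $3617.58
heat-pump space heater: $359.32 + (605/1000) kW × 12000 h × $0.17 = $359.32 + $1234.2 = $1593.52
Saving = $3617.58 − $1593.52 = $2024.06

$2024.06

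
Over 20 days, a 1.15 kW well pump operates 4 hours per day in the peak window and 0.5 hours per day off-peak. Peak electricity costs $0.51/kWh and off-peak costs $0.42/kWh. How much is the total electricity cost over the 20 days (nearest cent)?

Peak energy = 1.15 kW × 4 h × 20 = 92 kWh
Off-peak energy = 1.15 kW × 0.5 h × 20 = 11.5 kWh
Cost = 92 × $0.51 + 11.5 × $0.42 = $46.92 + $4.83 = $51.75

$51.75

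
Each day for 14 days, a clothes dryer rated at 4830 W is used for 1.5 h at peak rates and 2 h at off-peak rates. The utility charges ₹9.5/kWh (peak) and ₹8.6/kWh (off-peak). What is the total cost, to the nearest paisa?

₹2126.65

Peak energy = 4.83 kW × 1.5 h × 14 = 101.43 kWh
Off-peak energy = 4.83 kW × 2 h × 14 = 135.24 kWh
Cost = 101.43 × ₹9.5 + 135.24 × ₹8.6 = ₹963.585 + ₹1163.064 = ₹2126.65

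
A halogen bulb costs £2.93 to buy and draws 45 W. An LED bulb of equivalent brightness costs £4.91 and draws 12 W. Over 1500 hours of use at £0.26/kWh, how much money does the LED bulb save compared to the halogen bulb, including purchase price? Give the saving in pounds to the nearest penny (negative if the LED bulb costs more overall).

£10.89

halogen bulb: £2.93 + (45/1000) kW × 1500 h × £0.26 = £2.93 + £17.55 = £20.48
LED bulb: £4.91 + (12/1000) kW × 1500 h × £0.26 = £4.91 + £4.68 = £9.59
Saving = £20.48 − £9.59 = £10.89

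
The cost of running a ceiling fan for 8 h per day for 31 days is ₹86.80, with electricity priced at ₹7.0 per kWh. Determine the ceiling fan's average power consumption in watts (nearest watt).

Energy = ₹86.80 ÷ ₹7.0/kWh = 12.4 kWh
Runtime = 8 h/day × 31 days = 248 h
Power = 12.4 kWh ÷ 248 h = 0.05 kW = 50 W

50 W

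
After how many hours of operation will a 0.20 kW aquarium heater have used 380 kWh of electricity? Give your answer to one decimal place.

1900.0 h

Hours = 380 kWh ÷ 0.2 kW = 1900.0 h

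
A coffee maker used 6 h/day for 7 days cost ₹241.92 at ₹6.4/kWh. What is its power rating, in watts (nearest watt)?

900 W

Energy = ₹241.92 ÷ ₹6.4/kWh = 37.8 kWh
Runtime = 6 h/day × 7 days = 42 h
Power = 37.8 kWh ÷ 42 h = 0.9 kW = 900 W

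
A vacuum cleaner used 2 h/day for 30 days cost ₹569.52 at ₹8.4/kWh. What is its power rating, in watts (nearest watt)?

Energy = ₹569.52 ÷ ₹8.4/kWh = 67.8 kWh
Runtime = 2 h/day × 30 days = 60 h
Power = 67.8 kWh ÷ 60 h = 1.13 kW = 1130 W

1130 W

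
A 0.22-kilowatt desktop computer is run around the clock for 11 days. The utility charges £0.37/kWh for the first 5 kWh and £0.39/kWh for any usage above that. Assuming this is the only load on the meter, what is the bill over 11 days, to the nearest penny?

Runtime = 24 h × 11 = 264 h
Energy = 0.22 kW × 264 h = 58.08 kWh
Tier 1 (0–5 kWh): 5 × £0.37 = £1.85
Above 5 kWh: 53.08 × £0.39 = £20.7012
Bill = £22.55

£22.55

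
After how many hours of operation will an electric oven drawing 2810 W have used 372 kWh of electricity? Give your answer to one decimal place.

Hours = 372 kWh ÷ 2.81 kW = 132.4 h

132.4 h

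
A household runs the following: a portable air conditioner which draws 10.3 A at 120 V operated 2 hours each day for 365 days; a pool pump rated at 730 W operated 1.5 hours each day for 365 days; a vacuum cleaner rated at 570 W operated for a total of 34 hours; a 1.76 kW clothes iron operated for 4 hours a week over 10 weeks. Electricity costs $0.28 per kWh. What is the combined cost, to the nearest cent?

$389.69

portable air conditioner: Power = 10.3 A × 120 V = 1236 W = 1.236 kW
portable air conditioner: Runtime = 2 h/day × 365 days = 730 h
portable air conditioner: 1.236 kW × 730 h = 902.28 kWh
pool pump: Runtime = 1.5 h/day × 365 days = 547.5 h
pool pump: 0.73 kW × 547.5 h = 399.675 kWh
vacuum cleaner: 0.57 kW × 34 h = 19.38 kWh
clothes iron: Runtime = 4 h/week × 10 weeks = 40 h
clothes iron: 1.76 kW × 40 h = 70.4 kWh
Total energy = 1391.735 kWh
Cost = 1391.735 × $0.28 = $389.69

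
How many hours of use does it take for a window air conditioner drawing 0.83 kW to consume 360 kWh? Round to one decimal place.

433.7 h

Hours = 360 kWh ÷ 0.83 kW = 433.7 h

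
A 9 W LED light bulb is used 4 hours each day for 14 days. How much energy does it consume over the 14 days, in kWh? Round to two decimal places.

Runtime = 4 h/day × 14 days = 56 h
Energy = 0.009 kW × 56 h = 0.504 kWh ≈ 0.50 kWh

0.50 kWh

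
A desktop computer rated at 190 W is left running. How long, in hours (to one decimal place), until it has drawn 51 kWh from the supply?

268.4 h

Hours = 51 kWh ÷ 0.19 kW = 268.4 h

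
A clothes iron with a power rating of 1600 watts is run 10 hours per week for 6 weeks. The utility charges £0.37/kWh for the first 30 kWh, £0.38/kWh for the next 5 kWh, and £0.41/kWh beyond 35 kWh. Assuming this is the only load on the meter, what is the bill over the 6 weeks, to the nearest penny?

Runtime = 10 h/week × 6 weeks = 60 h
Energy = 1.6 kW × 60 h = 96 kWh
Tier 1 (0–30 kWh): 30 × £0.37 = £11.1
Tier 2 (30–35 kWh): 5 × £0.38 = £1.9
Above 35 kWh: 61 × £0.41 = £25.01
Bill = £38.01

£38.01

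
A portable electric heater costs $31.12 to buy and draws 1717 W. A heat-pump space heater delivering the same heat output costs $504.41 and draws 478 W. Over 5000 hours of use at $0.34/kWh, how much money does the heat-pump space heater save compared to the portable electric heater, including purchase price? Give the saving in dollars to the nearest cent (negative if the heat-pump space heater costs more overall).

portable electric heater: $31.12 + (1717/1000) kW × 5000 h × $0.34 = $31.12 + $2918.9 = $2950.02
heat-pump space heater: $504.41 + (478/1000) kW × 5000 h × $0.34 = $504.41 + $812.6 = $1317.01
Saving = $2950.02 − $1317.01 = $1633.01

$1633.01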